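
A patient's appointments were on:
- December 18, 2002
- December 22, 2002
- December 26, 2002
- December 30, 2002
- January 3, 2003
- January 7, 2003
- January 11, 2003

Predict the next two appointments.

January 15, 2003; January 19, 2003

Gaps between consecutive events: 4, 4, 4, 4, 4, 4 days — a constant 4-day interval.
January 11, 2003 + 4 days = January 15, 2003.
January 15, 2003 + 4 days = January 19, 2003.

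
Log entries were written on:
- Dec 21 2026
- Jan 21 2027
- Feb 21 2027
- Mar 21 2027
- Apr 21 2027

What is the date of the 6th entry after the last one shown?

Oct 21 2027

Each date is the 21st; the gaps (31, 31, 28, 31) track the month lengths.
The rule is the 21st of each month.
May 2027: May 21 2027.
Next: June 2027 → Jun 21 2027.
Next: July 2027 → Jul 21 2027.
Next: August 2027 → Aug 21 2027.
September 2027: Sep 21 2027.
October 2027: Oct 21 2027.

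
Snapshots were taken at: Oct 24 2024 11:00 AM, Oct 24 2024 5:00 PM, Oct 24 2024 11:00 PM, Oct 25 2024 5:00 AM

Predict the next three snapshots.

Gaps: 6, 6, 6 hours — each event is 6 hours after the previous one.
Oct 25 2024 5:00 AM + 6 h = Oct 25 2024 11:00 AM.
Oct 25 2024 11:00 AM + 6 h = Oct 25 2024 5:00 PM.
Oct 25 2024 5:00 PM + 6 h = Oct 25 2024 11:00 PM.

Oct 25 2024 11:00 AM, Oct 25 2024 5:00 PM, Oct 25 2024 11:00 PM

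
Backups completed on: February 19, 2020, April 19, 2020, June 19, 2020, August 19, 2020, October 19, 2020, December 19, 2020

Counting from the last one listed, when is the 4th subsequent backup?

Gaps: 60, 61, 61, 61, 61 days — not constant. Every event is on the 19th of the month.
Pattern: the 19th of every 2 months.
February 2021: February 19, 2021.
Next: April 2021 → April 19, 2021.
June 2021: June 19, 2021.
Next: August 2021 → August 19, 2021.

August 19, 2021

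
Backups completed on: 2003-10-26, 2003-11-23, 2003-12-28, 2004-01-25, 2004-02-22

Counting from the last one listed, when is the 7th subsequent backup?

2004-09-26

Gaps: 28, 35, 28, 28 days — a mix of 28 and 35. Every date is a Sunday.
Each is the 4th Sunday of its month.
4th Sunday of March 2004: 2004-03-28.
April 2004 — 4th Sunday is 2004-04-25.
4th Sunday of May 2004: 2004-05-23.
June 2004 — 4th Sunday is 2004-06-27.
July 2004 — 4th Sunday is 2004-07-25.
August 2004 — 4th Sunday is 2004-08-22.
4th Sunday of September 2004: 2004-09-26.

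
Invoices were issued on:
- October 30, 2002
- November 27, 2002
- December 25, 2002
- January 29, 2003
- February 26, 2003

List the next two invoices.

These are Wednesdays with 28, 28, 35, 28-day gaps.
Each is the final Wednesday of its month — October 30, 2002 is past the 28th, so '4th Wednesday' doesn't fit.
Last Wednesday of March 2003: March 26, 2003.
April 2003 ends with Wednesday April 30, 2003.

March 26, 2003; April 30, 2003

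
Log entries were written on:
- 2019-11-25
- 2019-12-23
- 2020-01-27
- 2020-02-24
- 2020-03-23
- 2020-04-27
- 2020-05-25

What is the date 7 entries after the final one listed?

2020-12-28

Gaps: 28, 35, 28, 28, 35, 28 days — a mix of 28 and 35. Every date is a Monday.
Each is the 4th Monday of its month.
June 2020 — 4th Monday is 2020-06-22.
July 2020 — 4th Monday is 2020-07-27.
August 2020 — 4th Monday is 2020-08-24.
September 2020 — 4th Monday is 2020-09-28.
4th Monday of October 2020: 2020-10-26.
November 2020 — 4th Monday is 2020-11-23.
4th Monday of December 2020: 2020-12-28.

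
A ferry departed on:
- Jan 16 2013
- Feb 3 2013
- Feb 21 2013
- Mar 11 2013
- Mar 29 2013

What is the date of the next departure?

Apr 16 2013

Gaps between consecutive events: 18, 18, 18, 18 days — a constant 18-day interval.
Mar 29 2013 + 18 days = Apr 16 2013.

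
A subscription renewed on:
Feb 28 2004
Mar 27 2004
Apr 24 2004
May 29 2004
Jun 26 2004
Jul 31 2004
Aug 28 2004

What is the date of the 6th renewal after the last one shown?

These are Saturdays with 28, 28, 35, 28, 35, 28-day gaps.
Each is the final Saturday of its month — May 29 2004 is past the 28th, so '4th Saturday' doesn't fit.
Last Saturday of September 2004: Sep 25 2004.
October 2004 ends with Saturday Oct 30 2004.
November 2004 ends with Saturday Nov 27 2004.
December 2004 ends with Saturday Dec 25 2004.
January 2005 ends with Saturday Jan 29 2005.
February 2005 ends with Saturday Feb 26 2005.

Feb 26 2005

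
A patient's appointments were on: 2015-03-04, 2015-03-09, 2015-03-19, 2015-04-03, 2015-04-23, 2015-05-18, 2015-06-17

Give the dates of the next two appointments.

2015-07-22, 2015-08-31

The spacing grows by 5 each time: 5, 10, 15, 20, 25, 30 days.
Next gap: 35 days. 2015-06-17 + 35 days = 2015-07-22.
Next gap: 40 days. 2015-07-22 + 40 days = 2015-08-31.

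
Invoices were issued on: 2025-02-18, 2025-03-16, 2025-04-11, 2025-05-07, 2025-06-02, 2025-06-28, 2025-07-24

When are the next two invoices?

2025-08-19, 2025-09-14

Gaps between consecutive events: 26, 26, 26, 26, 26, 26 days — a constant 26-day interval.
2025-07-24 + 26 days = 2025-08-19.
2025-08-19 + 26 days = 2025-09-14.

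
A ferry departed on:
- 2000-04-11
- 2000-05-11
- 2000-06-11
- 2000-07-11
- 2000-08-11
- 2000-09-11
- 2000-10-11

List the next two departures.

2000-11-11, 2000-12-11

Gaps: 30, 31, 30, 31, 31, 30 days — not constant. Every event is on the 11th of the month.
Pattern: the 11th of each month.
Next: November 2000 → 2000-11-11.
Next: December 2000 → 2000-12-11.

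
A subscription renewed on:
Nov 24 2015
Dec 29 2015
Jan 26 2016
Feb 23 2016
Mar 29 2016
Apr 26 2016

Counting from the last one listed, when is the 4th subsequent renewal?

Aug 30 2016

All Tuesdays; the gaps (35, 28, 28, 35, 28) vary with month length.
This is the last Tuesday of each month.
May 2016 ends with Tuesday May 31 2016.
Last Tuesday of June 2016: Jun 28 2016.
Last Tuesday of July 2016: Jul 26 2016.
August 2016 ends with Tuesday Aug 30 2016.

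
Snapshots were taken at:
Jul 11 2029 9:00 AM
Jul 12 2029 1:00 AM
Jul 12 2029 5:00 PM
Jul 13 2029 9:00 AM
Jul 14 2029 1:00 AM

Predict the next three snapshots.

Gaps: 16, 16, 16, 16 hours — each event is 16 hours after the previous one.
Jul 14 2029 1:00 AM + 16 h = Jul 14 2029 5:00 PM.
Jul 14 2029 5:00 PM + 16 h = Jul 15 2029 9:00 AM.
Jul 15 2029 9:00 AM + 16 h = Jul 16 2029 1:00 AM.

Jul 14 2029 5:00 PM, Jul 15 2029 9:00 AM, Jul 16 2029 1:00 AM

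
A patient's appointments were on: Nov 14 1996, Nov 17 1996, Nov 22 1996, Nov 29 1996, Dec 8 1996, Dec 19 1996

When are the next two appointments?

Jan 1 1997, Jan 16 1997

Gaps: 3, 5, 7, 9, 11 days — each gap is 2 larger than the previous one.
Next gap: 13 days. Dec 19 1996 + 13 days = Jan 1 1997.
Next gap: 15 days. Jan 1 1997 + 15 days = Jan 16 1997.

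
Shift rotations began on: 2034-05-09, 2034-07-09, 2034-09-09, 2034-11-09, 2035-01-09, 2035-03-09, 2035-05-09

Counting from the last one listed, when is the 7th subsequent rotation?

Each date is the 9th; the gaps (61, 62, 61, 61, 59, 61) track the month lengths.
The rule is the 9th of every 2 months.
Next: July 2035 → 2035-07-09.
Next: September 2035 → 2035-09-09.
Next: November 2035 → 2035-11-09.
Next: January 2036 → 2036-01-09.
March 2036: 2036-03-09.
May 2036: 2036-05-09.
Next: July 2036 → 2036-07-09.

2036-07-09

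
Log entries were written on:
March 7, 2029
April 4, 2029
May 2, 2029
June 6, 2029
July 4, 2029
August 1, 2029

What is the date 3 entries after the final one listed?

All dates are Wednesdays, 28, 28, 35, 28, 28 days apart.
Specifically, the 1st Wednesday of each month.
1st Wednesday of September 2029: September 5, 2029.
October 2029 — 1st Wednesday is October 3, 2029.
November 2029 — 1st Wednesday is November 7, 2029.

November 7, 2029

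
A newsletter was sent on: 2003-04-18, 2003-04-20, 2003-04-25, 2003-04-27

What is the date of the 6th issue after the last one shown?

Gaps: 2, 5, 2 days — not constant, but cyclic with period 2.
The events fall on every Friday and Sunday.
The following Friday is 2003-05-02.
The following Sunday is 2003-05-04.
Next Friday: 2003-05-09.
Next Sunday: 2003-05-11.
The following Friday is 2003-05-16.
The following Sunday is 2003-05-18.

2003-05-18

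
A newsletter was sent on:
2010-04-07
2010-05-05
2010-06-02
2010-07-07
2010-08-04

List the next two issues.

All dates are Wednesdays, 28, 28, 35, 28 days apart.
Specifically, the 1st Wednesday of each month.
September 2010 — 1st Wednesday is 2010-09-01.
1st Wednesday of October 2010: 2010-10-06.

2010-09-01, 2010-10-06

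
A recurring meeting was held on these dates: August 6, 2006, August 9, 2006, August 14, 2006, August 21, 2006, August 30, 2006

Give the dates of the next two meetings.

Intervals are 3, 5, 7, 9 days — an arithmetic progression with common difference 2.
Next gap: 11 days. August 30, 2006 + 11 days = September 10, 2006.
Next gap: 13 days. September 10, 2006 + 13 days = September 23, 2006.

September 10, 2006; September 23, 2006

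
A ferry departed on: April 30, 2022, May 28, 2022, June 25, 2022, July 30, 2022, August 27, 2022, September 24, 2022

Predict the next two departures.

October 29, 2022; November 26, 2022

Every date is a Saturday; gaps 28, 28, 35, 28, 28 days.
Each is the last Saturday of its month (at least one falls on the 29th or later, ruling out '4th Saturday').
Last Saturday of October 2022: October 29, 2022.
Last Saturday of November 2022: November 26, 2022.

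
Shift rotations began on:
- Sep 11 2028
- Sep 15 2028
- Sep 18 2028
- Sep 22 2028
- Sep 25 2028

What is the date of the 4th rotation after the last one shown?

The gap pattern 4, 3, 4, 3 repeats every 2 events.
These are the Mondays and Fridays of each week.
The following Friday is Sep 29 2028.
Next Monday: Oct 2 2028.
The following Friday is Oct 6 2028.
The following Monday is Oct 9 2028.

Oct 9 2028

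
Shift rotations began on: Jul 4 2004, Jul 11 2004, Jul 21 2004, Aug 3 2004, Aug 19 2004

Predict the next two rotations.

The spacing grows by 3 each time: 7, 10, 13, 16 days.
Next gap: 19 days. Aug 19 2004 + 19 days = Sep 7 2004.
Next gap: 22 days. Sep 7 2004 + 22 days = Sep 29 2004.

Sep 7 2004, Sep 29 2004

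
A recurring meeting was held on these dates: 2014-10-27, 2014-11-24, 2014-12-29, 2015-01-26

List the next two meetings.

2015-02-23, 2015-03-30

All Mondays; the gaps (28, 35, 28) vary with month length.
This is the last Monday of each month.
Last Monday of February 2015: 2015-02-23.
March 2015 ends with Monday 2015-03-30.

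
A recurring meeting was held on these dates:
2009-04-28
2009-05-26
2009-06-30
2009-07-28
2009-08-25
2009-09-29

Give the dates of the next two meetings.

These are Tuesdays with 28, 35, 28, 28, 35-day gaps.
Each is the final Tuesday of its month — 2009-06-30 is past the 28th, so '4th Tuesday' doesn't fit.
October 2009 ends with Tuesday 2009-10-27.
Last Tuesday of November 2009: 2009-11-24.

2009-10-27, 2009-11-24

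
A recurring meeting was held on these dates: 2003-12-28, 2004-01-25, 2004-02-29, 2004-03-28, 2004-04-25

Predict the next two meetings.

All Sundays; the gaps (28, 35, 28, 28) vary with month length.
This is the last Sunday of each month.
Last Sunday of May 2004: 2004-05-30.
June 2004 ends with Sunday 2004-06-27.

2004-05-30, 2004-06-27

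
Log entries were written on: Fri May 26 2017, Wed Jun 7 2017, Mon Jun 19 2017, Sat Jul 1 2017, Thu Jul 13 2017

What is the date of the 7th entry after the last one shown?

The spacing is 12, 12, 12, 12 days — always 12 days.
Thu Jul 13 2017 + 12 days = Tue Jul 25 2017.
Tue Jul 25 2017 + 12 days = Sun Aug 6 2017.
Sun Aug 6 2017 + 12 days = Fri Aug 18 2017.
Fri Aug 18 2017 + 12 days = Wed Aug 30 2017.
Wed Aug 30 2017 + 12 days = Mon Sep 11 2017.
Mon Sep 11 2017 + 12 days = Sat Sep 23 2017.
Sat Sep 23 2017 + 12 days = Thu Oct 5 2017.

Thu Oct 5 2017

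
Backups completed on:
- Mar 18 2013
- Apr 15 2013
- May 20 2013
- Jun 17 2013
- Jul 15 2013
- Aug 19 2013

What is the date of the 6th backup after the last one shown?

Feb 17 2014

These are Mondays at 28- or 35-day spacing (28, 35, 28, 28, 35).
The pattern: 3rd Monday of the month.
September 2013 — 3rd Monday is Sep 16 2013.
October 2013 — 3rd Monday is Oct 21 2013.
November 2013 — 3rd Monday is Nov 18 2013.
3rd Monday of December 2013: Dec 16 2013.
January 2014 — 3rd Monday is Jan 20 2014.
3rd Monday of February 2014: Feb 17 2014.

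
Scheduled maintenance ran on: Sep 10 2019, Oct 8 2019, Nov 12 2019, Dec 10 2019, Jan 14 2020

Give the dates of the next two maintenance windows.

These are Tuesdays at 28- or 35-day spacing (28, 35, 28, 35).
The pattern: 2nd Tuesday of the month.
2nd Tuesday of February 2020: Feb 11 2020.
2nd Tuesday of March 2020: Mar 10 2020.

Feb 11 2020, Mar 10 2020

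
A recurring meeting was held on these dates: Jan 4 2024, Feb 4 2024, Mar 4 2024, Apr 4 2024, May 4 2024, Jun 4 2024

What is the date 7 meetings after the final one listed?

Jan 4 2025

The day-of-month is always 4 (31, 29, 31, 30, 31 days between events).
So this recurs on the 4th of each month.
July 2024: Jul 4 2024.
August 2024: Aug 4 2024.
September 2024: Sep 4 2024.
Next: October 2024 → Oct 4 2024.
November 2024: Nov 4 2024.
Next: December 2024 → Dec 4 2024.
January 2025: Jan 4 2025.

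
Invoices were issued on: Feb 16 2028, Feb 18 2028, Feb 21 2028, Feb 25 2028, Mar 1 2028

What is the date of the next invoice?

The spacing grows by 1 each time: 2, 3, 4, 5 days.
Next gap: 6 days. Mar 1 2028 + 6 days = Mar 7 2028.

Mar 7 2028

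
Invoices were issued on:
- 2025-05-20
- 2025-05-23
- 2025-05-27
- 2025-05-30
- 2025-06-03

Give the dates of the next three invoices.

2025-06-06, 2025-06-10, 2025-06-13

Every event lands on a Tuesday or Friday (gaps cycle 3, 4, 3, 4).
So the schedule is: every Tuesday and Friday.
The following Friday is 2025-06-06.
The following Tuesday is 2025-06-10.
The following Friday is 2025-06-13.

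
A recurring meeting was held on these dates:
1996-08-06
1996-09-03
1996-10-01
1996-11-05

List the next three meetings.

All dates are Tuesdays, 28, 28, 35 days apart.
Specifically, the 1st Tuesday of each month.
1st Tuesday of December 1996: 1996-12-03.
January 1997 — 1st Tuesday is 1997-01-07.
1st Tuesday of February 1997: 1997-02-04.

1996-12-03, 1997-01-07, 1997-02-04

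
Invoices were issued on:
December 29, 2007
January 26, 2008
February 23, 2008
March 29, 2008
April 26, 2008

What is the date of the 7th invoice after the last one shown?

These are Saturdays with 28, 28, 35, 28-day gaps.
Each is the final Saturday of its month — December 29, 2007 is past the 28th, so '4th Saturday' doesn't fit.
May 2008 ends with Saturday May 31, 2008.
June 2008 ends with Saturday June 28, 2008.
July 2008 ends with Saturday July 26, 2008.
Last Saturday of August 2008: August 30, 2008.
September 2008 ends with Saturday September 27, 2008.
Last Saturday of October 2008: October 25, 2008.
Last Saturday of November 2008: November 29, 2008.

November 29, 2008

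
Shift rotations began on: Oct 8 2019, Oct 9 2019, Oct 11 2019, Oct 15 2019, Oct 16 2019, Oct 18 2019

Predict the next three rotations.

Gaps: 1, 2, 4, 1, 2 days — not constant, but cyclic with period 3.
The events fall on every Tuesday, Wednesday and Friday.
Next Tuesday: Oct 22 2019.
Next Wednesday: Oct 23 2019.
The following Friday is Oct 25 2019.

Oct 22 2019, Oct 23 2019, Oct 25 2019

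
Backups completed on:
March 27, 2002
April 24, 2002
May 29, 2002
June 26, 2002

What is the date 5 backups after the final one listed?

These are Wednesdays with 28, 35, 28-day gaps.
Each is the final Wednesday of its month — May 29, 2002 is past the 28th, so '4th Wednesday' doesn't fit.
July 2002 ends with Wednesday July 31, 2002.
Last Wednesday of August 2002: August 28, 2002.
Last Wednesday of September 2002: September 25, 2002.
Last Wednesday of October 2002: October 30, 2002.
November 2002 ends with Wednesday November 27, 2002.

November 27, 2002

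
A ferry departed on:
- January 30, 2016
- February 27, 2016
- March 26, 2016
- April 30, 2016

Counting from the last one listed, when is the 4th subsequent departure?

These are Saturdays with 28, 28, 35-day gaps.
Each is the final Saturday of its month — January 30, 2016 is past the 28th, so '4th Saturday' doesn't fit.
Last Saturday of May 2016: May 28, 2016.
June 2016 ends with Saturday June 25, 2016.
July 2016 ends with Saturday July 30, 2016.
August 2016 ends with Saturday August 27, 2016.

August 27, 2016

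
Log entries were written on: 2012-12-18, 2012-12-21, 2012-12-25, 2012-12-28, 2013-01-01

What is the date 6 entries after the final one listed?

Every event lands on a Tuesday or Friday (gaps cycle 3, 4, 3, 4).
So the schedule is: every Tuesday and Friday.
The following Friday is 2013-01-04.
Next Tuesday: 2013-01-08.
The following Friday is 2013-01-11.
The following Tuesday is 2013-01-15.
The following Friday is 2013-01-18.
Next Tuesday: 2013-01-22.

2013-01-22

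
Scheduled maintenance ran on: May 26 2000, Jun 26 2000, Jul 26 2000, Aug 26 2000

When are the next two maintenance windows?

Sep 26 2000, Oct 26 2000

The day-of-month is always 26 (31, 30, 31 days between events).
So this recurs on the 26th of each month.
Next: September 2000 → Sep 26 2000.
Next: October 2000 → Oct 26 2000.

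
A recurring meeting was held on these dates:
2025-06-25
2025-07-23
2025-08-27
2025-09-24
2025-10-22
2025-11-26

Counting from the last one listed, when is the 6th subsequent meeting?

All dates are Wednesdays, 28, 35, 28, 28, 35 days apart.
Specifically, the 4th Wednesday of each month.
4th Wednesday of December 2025: 2025-12-24.
January 2026 — 4th Wednesday is 2026-01-28.
4th Wednesday of February 2026: 2026-02-25.
4th Wednesday of March 2026: 2026-03-25.
April 2026 — 4th Wednesday is 2026-04-22.
May 2026 — 4th Wednesday is 2026-05-27.

2026-05-27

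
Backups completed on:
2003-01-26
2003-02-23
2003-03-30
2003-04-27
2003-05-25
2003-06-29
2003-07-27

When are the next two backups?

2003-08-31, 2003-09-28

All Sundays; the gaps (28, 35, 28, 28, 35, 28) vary with month length.
This is the last Sunday of each month.
Last Sunday of August 2003: 2003-08-31.
September 2003 ends with Sunday 2003-09-28.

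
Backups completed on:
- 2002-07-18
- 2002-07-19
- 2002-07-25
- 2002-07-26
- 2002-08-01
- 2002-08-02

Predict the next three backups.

The gap pattern 1, 6, 1, 6, 1 repeats every 2 events.
These are the Thursdays and Fridays of each week.
The following Thursday is 2002-08-08.
Next Friday: 2002-08-09.
Next Thursday: 2002-08-15.

2002-08-08, 2002-08-09, 2002-08-15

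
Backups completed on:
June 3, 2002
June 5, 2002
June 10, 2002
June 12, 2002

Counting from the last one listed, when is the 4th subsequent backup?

June 26, 2002

Gaps: 2, 5, 2 days — not constant, but cyclic with period 2.
The events fall on every Monday and Wednesday.
Next Monday: June 17, 2002.
Next Wednesday: June 19, 2002.
Next Monday: June 24, 2002.
Next Wednesday: June 26, 2002.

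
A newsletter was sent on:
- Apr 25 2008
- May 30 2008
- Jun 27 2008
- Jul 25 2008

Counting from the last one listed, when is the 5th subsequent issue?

Every date is a Friday; gaps 35, 28, 28 days.
Each is the last Friday of its month (at least one falls on the 29th or later, ruling out '4th Friday').
Last Friday of August 2008: Aug 29 2008.
September 2008 ends with Friday Sep 26 2008.
October 2008 ends with Friday Oct 31 2008.
Last Friday of November 2008: Nov 28 2008.
Last Friday of December 2008: Dec 26 2008.

Dec 26 2008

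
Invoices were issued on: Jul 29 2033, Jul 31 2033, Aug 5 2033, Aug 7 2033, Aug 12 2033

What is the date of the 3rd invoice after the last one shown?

The gap pattern 2, 5, 2, 5 repeats every 2 events.
These are the Fridays and Sundays of each week.
The following Sunday is Aug 14 2033.
The following Friday is Aug 19 2033.
The following Sunday is Aug 21 2033.

Aug 21 2033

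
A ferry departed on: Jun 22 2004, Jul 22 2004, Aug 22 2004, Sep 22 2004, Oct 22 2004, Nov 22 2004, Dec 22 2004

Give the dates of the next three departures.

The day-of-month is always 22 (30, 31, 31, 30, 31, 30 days between events).
So this recurs on the 22nd of each month.
Next: January 2005 → Jan 22 2005.
February 2005: Feb 22 2005.
March 2005: Mar 22 2005.

Jan 22 2005, Feb 22 2005, Mar 22 2005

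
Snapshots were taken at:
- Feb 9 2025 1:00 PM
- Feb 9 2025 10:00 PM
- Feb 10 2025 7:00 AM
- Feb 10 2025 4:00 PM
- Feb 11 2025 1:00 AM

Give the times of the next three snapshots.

Feb 11 2025 10:00 AM, Feb 11 2025 7:00 PM, Feb 12 2025 4:00 AM

The interval is a steady 9 hours (9, 9, 9, 9).
Feb 11 2025 1:00 AM + 9 h = Feb 11 2025 10:00 AM.
Feb 11 2025 10:00 AM + 9 h = Feb 11 2025 7:00 PM.
Feb 11 2025 7:00 PM + 9 h = Feb 12 2025 4:00 AM.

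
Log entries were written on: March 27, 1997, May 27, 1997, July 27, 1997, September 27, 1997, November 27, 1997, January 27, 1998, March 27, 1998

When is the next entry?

May 27, 1998

Each date is the 27th; the gaps (61, 61, 62, 61, 61, 59) track the month lengths.
The rule is the 27th of every 2 months.
Next: May 1998 → May 27, 1998.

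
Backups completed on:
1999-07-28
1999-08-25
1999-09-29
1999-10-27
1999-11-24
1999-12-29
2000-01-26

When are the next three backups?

All Wednesdays; the gaps (28, 35, 28, 28, 35, 28) vary with month length.
This is the last Wednesday of each month.
February 2000 ends with Wednesday 2000-02-23.
Last Wednesday of March 2000: 2000-03-29.
April 2000 ends with Wednesday 2000-04-26.

2000-02-23, 2000-03-29, 2000-04-26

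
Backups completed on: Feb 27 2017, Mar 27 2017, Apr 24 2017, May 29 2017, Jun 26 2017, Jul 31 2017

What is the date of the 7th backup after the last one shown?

All Mondays; the gaps (28, 28, 35, 28, 35) vary with month length.
This is the last Monday of each month.
Last Monday of August 2017: Aug 28 2017.
September 2017 ends with Monday Sep 25 2017.
Last Monday of October 2017: Oct 30 2017.
November 2017 ends with Monday Nov 27 2017.
Last Monday of December 2017: Dec 25 2017.
January 2018 ends with Monday Jan 29 2018.
Last Monday of February 2018: Feb 26 2018.

Feb 26 2018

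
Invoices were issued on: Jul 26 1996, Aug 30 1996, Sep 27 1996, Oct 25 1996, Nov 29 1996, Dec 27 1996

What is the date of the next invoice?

Jan 31 1997

Every date is a Friday; gaps 35, 28, 28, 35, 28 days.
Each is the last Friday of its month (at least one falls on the 29th or later, ruling out '4th Friday').
Last Friday of January 1997: Jan 31 1997.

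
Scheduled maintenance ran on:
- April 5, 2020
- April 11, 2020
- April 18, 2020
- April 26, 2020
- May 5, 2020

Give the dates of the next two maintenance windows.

Gaps: 6, 7, 8, 9 days — each gap is 1 larger than the previous one.
Next gap: 10 days. May 5, 2020 + 10 days = May 15, 2020.
Next gap: 11 days. May 15, 2020 + 11 days = May 26, 2020.

May 15, 2020; May 26, 2020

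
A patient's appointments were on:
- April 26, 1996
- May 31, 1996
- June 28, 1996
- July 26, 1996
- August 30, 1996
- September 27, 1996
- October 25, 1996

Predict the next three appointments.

November 29, 1996; December 27, 1996; January 31, 1997

These are Fridays with 35, 28, 28, 35, 28, 28-day gaps.
Each is the final Friday of its month — May 31, 1996 is past the 28th, so '4th Friday' doesn't fit.
Last Friday of November 1996: November 29, 1996.
Last Friday of December 1996: December 27, 1996.
January 1997 ends with Friday January 31, 1997.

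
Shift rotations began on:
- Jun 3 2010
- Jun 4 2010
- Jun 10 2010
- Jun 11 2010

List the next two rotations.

The gap pattern 1, 6, 1 repeats every 2 events.
These are the Thursdays and Fridays of each week.
Next Thursday: Jun 17 2010.
Next Friday: Jun 18 2010.

Jun 17 2010, Jun 18 2010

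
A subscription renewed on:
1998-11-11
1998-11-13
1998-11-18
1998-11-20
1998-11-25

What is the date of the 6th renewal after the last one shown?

Every event lands on a Wednesday or Friday (gaps cycle 2, 5, 2, 5).
So the schedule is: every Wednesday and Friday.
The following Friday is 1998-11-27.
Next Wednesday: 1998-12-02.
Next Friday: 1998-12-04.
The following Wednesday is 1998-12-09.
The following Friday is 1998-12-11.
Next Wednesday: 1998-12-16.

1998-12-16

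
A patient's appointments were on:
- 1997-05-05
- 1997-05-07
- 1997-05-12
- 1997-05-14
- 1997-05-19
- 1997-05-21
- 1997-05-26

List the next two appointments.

1997-05-28, 1997-06-02

Gaps: 2, 5, 2, 5, 2, 5 days — not constant, but cyclic with period 2.
The events fall on every Monday and Wednesday.
The following Wednesday is 1997-05-28.
Next Monday: 1997-06-02.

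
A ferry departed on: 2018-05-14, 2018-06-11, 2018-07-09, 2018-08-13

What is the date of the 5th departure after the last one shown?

Gaps: 28, 28, 35 days — a mix of 28 and 35. Every date is a Monday.
Each is the 2nd Monday of its month.
September 2018 — 2nd Monday is 2018-09-10.
October 2018 — 2nd Monday is 2018-10-08.
2nd Monday of November 2018: 2018-11-12.
December 2018 — 2nd Monday is 2018-12-10.
2nd Monday of January 2019: 2019-01-14.

2019-01-14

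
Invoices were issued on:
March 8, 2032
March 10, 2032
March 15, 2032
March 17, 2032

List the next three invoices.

The gap pattern 2, 5, 2 repeats every 2 events.
These are the Mondays and Wednesdays of each week.
Next Monday: March 22, 2032.
Next Wednesday: March 24, 2032.
The following Monday is March 29, 2032.

March 22, 2032; March 24, 2032; March 29, 2032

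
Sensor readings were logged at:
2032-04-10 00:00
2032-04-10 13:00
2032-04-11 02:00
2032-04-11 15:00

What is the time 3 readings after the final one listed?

Gaps: 13, 13, 13 hours — each event is 13 hours after the previous one.
2032-04-11 15:00 + 13 h = 2032-04-12 04:00.
2032-04-12 04:00 + 13 h = 2032-04-12 17:00.
2032-04-12 17:00 + 13 h = 2032-04-13 06:00.

2032-04-13 06:00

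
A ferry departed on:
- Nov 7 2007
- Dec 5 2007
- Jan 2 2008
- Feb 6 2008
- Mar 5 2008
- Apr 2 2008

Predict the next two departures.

Gaps: 28, 28, 35, 28, 28 days — a mix of 28 and 35. Every date is a Wednesday.
Each is the 1st Wednesday of its month.
May 2008 — 1st Wednesday is May 7 2008.
1st Wednesday of June 2008: Jun 4 2008.

May 7 2008, Jun 4 2008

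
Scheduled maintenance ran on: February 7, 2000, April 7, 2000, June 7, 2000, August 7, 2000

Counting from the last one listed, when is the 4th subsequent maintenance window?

Gaps: 60, 61, 61 days — not constant. Every event is on the 7th of the month.
Pattern: the 7th of every 2 months.
Next: October 2000 → October 7, 2000.
December 2000: December 7, 2000.
Next: February 2001 → February 7, 2001.
Next: April 2001 → April 7, 2001.

April 7, 2001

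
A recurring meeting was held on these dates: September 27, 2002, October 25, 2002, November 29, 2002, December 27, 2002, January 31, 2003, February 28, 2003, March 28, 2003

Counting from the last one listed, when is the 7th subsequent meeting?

These are Fridays with 28, 35, 28, 35, 28, 28-day gaps.
Each is the final Friday of its month — November 29, 2002 is past the 28th, so '4th Friday' doesn't fit.
April 2003 ends with Friday April 25, 2003.
May 2003 ends with Friday May 30, 2003.
June 2003 ends with Friday June 27, 2003.
Last Friday of July 2003: July 25, 2003.
August 2003 ends with Friday August 29, 2003.
September 2003 ends with Friday September 26, 2003.
October 2003 ends with Friday October 31, 2003.

October 31, 2003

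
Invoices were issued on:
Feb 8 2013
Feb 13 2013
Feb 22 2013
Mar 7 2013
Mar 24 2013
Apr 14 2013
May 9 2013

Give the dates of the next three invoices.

Jun 7 2013, Jul 10 2013, Aug 16 2013

Gaps: 5, 9, 13, 17, 21, 25 days — each gap is 4 larger than the previous one.
Next gap: 29 days. May 9 2013 + 29 days = Jun 7 2013.
Next gap: 33 days. Jun 7 2013 + 33 days = Jul 10 2013.
Next gap: 37 days. Jul 10 2013 + 37 days = Aug 16 2013.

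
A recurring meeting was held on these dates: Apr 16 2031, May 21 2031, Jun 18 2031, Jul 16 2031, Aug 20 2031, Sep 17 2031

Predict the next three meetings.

These are Wednesdays at 28- or 35-day spacing (35, 28, 28, 35, 28).
The pattern: 3rd Wednesday of the month.
3rd Wednesday of October 2031: Oct 15 2031.
November 2031 — 3rd Wednesday is Nov 19 2031.
3rd Wednesday of December 2031: Dec 17 2031.

Oct 15 2031, Nov 19 2031, Dec 17 2031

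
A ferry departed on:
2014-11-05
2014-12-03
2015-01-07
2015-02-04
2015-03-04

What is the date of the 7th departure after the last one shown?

2015-10-07

All dates are Wednesdays, 28, 35, 28, 28 days apart.
Specifically, the 1st Wednesday of each month.
April 2015 — 1st Wednesday is 2015-04-01.
May 2015 — 1st Wednesday is 2015-05-06.
June 2015 — 1st Wednesday is 2015-06-03.
1st Wednesday of July 2015: 2015-07-01.
August 2015 — 1st Wednesday is 2015-08-05.
1st Wednesday of September 2015: 2015-09-02.
October 2015 — 1st Wednesday is 2015-10-07.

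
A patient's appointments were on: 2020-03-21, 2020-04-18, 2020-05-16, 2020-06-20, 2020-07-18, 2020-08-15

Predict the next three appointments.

All dates are Saturdays, 28, 28, 35, 28, 28 days apart.
Specifically, the 3rd Saturday of each month.
September 2020 — 3rd Saturday is 2020-09-19.
3rd Saturday of October 2020: 2020-10-17.
3rd Saturday of November 2020: 2020-11-21.

2020-09-19, 2020-10-17, 2020-11-21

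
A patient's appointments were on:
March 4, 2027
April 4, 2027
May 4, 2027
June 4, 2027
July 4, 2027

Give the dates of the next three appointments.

August 4, 2027; September 4, 2027; October 4, 2027

Each date is the 4th; the gaps (31, 30, 31, 30) track the month lengths.
The rule is the 4th of each month.
Next: August 2027 → August 4, 2027.
Next: September 2027 → September 4, 2027.
October 2027: October 4, 2027.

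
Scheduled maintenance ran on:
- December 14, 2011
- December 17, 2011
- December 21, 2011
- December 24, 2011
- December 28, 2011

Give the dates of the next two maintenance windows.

December 31, 2011; January 4, 2012

Gaps: 3, 4, 3, 4 days — not constant, but cyclic with period 2.
The events fall on every Wednesday and Saturday.
The following Saturday is December 31, 2011.
The following Wednesday is January 4, 2012.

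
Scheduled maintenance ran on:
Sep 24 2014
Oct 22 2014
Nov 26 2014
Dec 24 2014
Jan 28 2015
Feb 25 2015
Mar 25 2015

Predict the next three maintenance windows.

Apr 22 2015, May 27 2015, Jun 24 2015

Gaps: 28, 35, 28, 35, 28, 28 days — a mix of 28 and 35. Every date is a Wednesday.
Each is the 4th Wednesday of its month.
4th Wednesday of April 2015: Apr 22 2015.
4th Wednesday of May 2015: May 27 2015.
4th Wednesday of June 2015: Jun 24 2015.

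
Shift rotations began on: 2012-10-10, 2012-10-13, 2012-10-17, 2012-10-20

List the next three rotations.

2012-10-24, 2012-10-27, 2012-10-31

Every event lands on a Wednesday or Saturday (gaps cycle 3, 4, 3).
So the schedule is: every Wednesday and Saturday.
The following Wednesday is 2012-10-24.
Next Saturday: 2012-10-27.
The following Wednesday is 2012-10-31.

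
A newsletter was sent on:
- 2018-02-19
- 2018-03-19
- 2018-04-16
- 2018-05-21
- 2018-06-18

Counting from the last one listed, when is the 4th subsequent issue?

2018-10-15

All dates are Mondays, 28, 28, 35, 28 days apart.
Specifically, the 3rd Monday of each month.
July 2018 — 3rd Monday is 2018-07-16.
August 2018 — 3rd Monday is 2018-08-20.
September 2018 — 3rd Monday is 2018-09-17.
3rd Monday of October 2018: 2018-10-15.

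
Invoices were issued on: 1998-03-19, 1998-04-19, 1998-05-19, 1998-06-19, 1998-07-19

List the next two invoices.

Each date is the 19th; the gaps (31, 30, 31, 30) track the month lengths.
The rule is the 19th of each month.
Next: August 1998 → 1998-08-19.
Next: September 1998 → 1998-09-19.

1998-08-19, 1998-09-19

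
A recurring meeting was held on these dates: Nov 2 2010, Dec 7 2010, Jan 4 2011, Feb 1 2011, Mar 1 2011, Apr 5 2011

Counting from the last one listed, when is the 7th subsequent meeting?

All dates are Tuesdays, 35, 28, 28, 28, 35 days apart.
Specifically, the 1st Tuesday of each month.
May 2011 — 1st Tuesday is May 3 2011.
June 2011 — 1st Tuesday is Jun 7 2011.
July 2011 — 1st Tuesday is Jul 5 2011.
1st Tuesday of August 2011: Aug 2 2011.
September 2011 — 1st Tuesday is Sep 6 2011.
1st Tuesday of October 2011: Oct 4 2011.
1st Tuesday of November 2011: Nov 1 2011.

Nov 1 2011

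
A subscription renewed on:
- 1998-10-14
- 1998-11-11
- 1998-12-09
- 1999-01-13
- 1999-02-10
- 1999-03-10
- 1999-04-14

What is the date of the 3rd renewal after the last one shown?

These are Wednesdays at 28- or 35-day spacing (28, 28, 35, 28, 28, 35).
The pattern: 2nd Wednesday of the month.
2nd Wednesday of May 1999: 1999-05-12.
June 1999 — 2nd Wednesday is 1999-06-09.
2nd Wednesday of July 1999: 1999-07-14.

1999-07-14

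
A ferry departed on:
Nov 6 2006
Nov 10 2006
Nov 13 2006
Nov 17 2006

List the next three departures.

Every event lands on a Monday or Friday (gaps cycle 4, 3, 4).
So the schedule is: every Monday and Friday.
The following Monday is Nov 20 2006.
Next Friday: Nov 24 2006.
The following Monday is Nov 27 2006.

Nov 20 2006, Nov 24 2006, Nov 27 2006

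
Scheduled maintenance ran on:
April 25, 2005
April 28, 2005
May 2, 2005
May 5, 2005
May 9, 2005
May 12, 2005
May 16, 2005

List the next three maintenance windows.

May 19, 2005; May 23, 2005; May 26, 2005

Gaps: 3, 4, 3, 4, 3, 4 days — not constant, but cyclic with period 2.
The events fall on every Monday and Thursday.
Next Thursday: May 19, 2005.
Next Monday: May 23, 2005.
The following Thursday is May 26, 2005.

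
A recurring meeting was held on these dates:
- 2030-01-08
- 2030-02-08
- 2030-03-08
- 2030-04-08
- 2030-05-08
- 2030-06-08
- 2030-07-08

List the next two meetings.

The day-of-month is always 8 (31, 28, 31, 30, 31, 30 days between events).
So this recurs on the 8th of each month.
August 2030: 2030-08-08.
September 2030: 2030-09-08.

2030-08-08, 2030-09-08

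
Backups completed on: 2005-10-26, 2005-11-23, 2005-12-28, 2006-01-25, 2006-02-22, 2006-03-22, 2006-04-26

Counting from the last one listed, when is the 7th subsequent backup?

2006-11-22

These are Wednesdays at 28- or 35-day spacing (28, 35, 28, 28, 28, 35).
The pattern: 4th Wednesday of the month.
4th Wednesday of May 2006: 2006-05-24.
June 2006 — 4th Wednesday is 2006-06-28.
4th Wednesday of July 2006: 2006-07-26.
August 2006 — 4th Wednesday is 2006-08-23.
4th Wednesday of September 2006: 2006-09-27.
4th Wednesday of October 2006: 2006-10-25.
4th Wednesday of November 2006: 2006-11-22.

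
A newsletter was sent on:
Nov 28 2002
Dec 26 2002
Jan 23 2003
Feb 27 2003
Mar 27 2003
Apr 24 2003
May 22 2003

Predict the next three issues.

Jun 26 2003, Jul 24 2003, Aug 28 2003

Gaps: 28, 28, 35, 28, 28, 28 days — a mix of 28 and 35. Every date is a Thursday.
Each is the 4th Thursday of its month.
June 2003 — 4th Thursday is Jun 26 2003.
July 2003 — 4th Thursday is Jul 24 2003.
4th Thursday of August 2003: Aug 28 2003.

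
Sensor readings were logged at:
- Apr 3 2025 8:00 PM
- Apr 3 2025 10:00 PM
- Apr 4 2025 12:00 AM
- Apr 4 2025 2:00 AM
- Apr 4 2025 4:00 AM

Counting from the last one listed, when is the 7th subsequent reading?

Apr 4 2025 6:00 PM

The interval is a steady 2 hours (2, 2, 2, 2).
Apr 4 2025 4:00 AM + 2 h = Apr 4 2025 6:00 AM.
Apr 4 2025 6:00 AM + 2 h = Apr 4 2025 8:00 AM.
Apr 4 2025 8:00 AM + 2 h = Apr 4 2025 10:00 AM.
Apr 4 2025 10:00 AM + 2 h = Apr 4 2025 12:00 PM.
Apr 4 2025 12:00 PM + 2 h = Apr 4 2025 2:00 PM.
Apr 4 2025 2:00 PM + 2 h = Apr 4 2025 4:00 PM.
Apr 4 2025 4:00 PM + 2 h = Apr 4 2025 6:00 PM.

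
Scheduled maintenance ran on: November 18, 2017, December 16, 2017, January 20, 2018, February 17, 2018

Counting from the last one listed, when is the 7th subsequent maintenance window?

September 15, 2018

Gaps: 28, 35, 28 days — a mix of 28 and 35. Every date is a Saturday.
Each is the 3rd Saturday of its month.
3rd Saturday of March 2018: March 17, 2018.
April 2018 — 3rd Saturday is April 21, 2018.
3rd Saturday of May 2018: May 19, 2018.
June 2018 — 3rd Saturday is June 16, 2018.
July 2018 — 3rd Saturday is July 21, 2018.
August 2018 — 3rd Saturday is August 18, 2018.
September 2018 — 3rd Saturday is September 15, 2018.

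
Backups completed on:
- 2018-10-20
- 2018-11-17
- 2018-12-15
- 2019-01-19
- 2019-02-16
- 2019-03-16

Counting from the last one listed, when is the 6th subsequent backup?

2019-09-21

These are Saturdays at 28- or 35-day spacing (28, 28, 35, 28, 28).
The pattern: 3rd Saturday of the month.
3rd Saturday of April 2019: 2019-04-20.
May 2019 — 3rd Saturday is 2019-05-18.
3rd Saturday of June 2019: 2019-06-15.
July 2019 — 3rd Saturday is 2019-07-20.
August 2019 — 3rd Saturday is 2019-08-17.
3rd Saturday of September 2019: 2019-09-21.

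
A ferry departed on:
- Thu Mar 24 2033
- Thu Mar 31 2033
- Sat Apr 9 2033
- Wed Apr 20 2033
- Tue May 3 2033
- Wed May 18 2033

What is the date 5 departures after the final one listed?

Wed Aug 31 2033

Intervals are 7, 9, 11, 13, 15 days — an arithmetic progression with common difference 2.
Next gap: 17 days. Wed May 18 2033 + 17 days = Sat Jun 4 2033.
Next gap: 19 days. Sat Jun 4 2033 + 19 days = Thu Jun 23 2033.
Next gap: 21 days. Thu Jun 23 2033 + 21 days = Thu Jul 14 2033.
Next gap: 23 days. Thu Jul 14 2033 + 23 days = Sat Aug 6 2033.
Next gap: 25 days. Sat Aug 6 2033 + 25 days = Wed Aug 31 2033.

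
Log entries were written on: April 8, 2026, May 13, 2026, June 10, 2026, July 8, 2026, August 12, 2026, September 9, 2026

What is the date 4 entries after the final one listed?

These are Wednesdays at 28- or 35-day spacing (35, 28, 28, 35, 28).
The pattern: 2nd Wednesday of the month.
2nd Wednesday of October 2026: October 14, 2026.
November 2026 — 2nd Wednesday is November 11, 2026.
December 2026 — 2nd Wednesday is December 9, 2026.
2nd Wednesday of January 2027: January 13, 2027.

January 13, 2027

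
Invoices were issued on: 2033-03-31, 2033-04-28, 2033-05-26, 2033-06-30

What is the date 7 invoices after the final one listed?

All Thursdays; the gaps (28, 28, 35) vary with month length.
This is the last Thursday of each month.
July 2033 ends with Thursday 2033-07-28.
Last Thursday of August 2033: 2033-08-25.
September 2033 ends with Thursday 2033-09-29.
October 2033 ends with Thursday 2033-10-27.
Last Thursday of November 2033: 2033-11-24.
December 2033 ends with Thursday 2033-12-29.
January 2034 ends with Thursday 2034-01-26.

2034-01-26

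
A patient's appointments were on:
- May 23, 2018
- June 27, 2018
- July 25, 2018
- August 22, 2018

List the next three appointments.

All dates are Wednesdays, 35, 28, 28 days apart.
Specifically, the 4th Wednesday of each month.
4th Wednesday of September 2018: September 26, 2018.
4th Wednesday of October 2018: October 24, 2018.
4th Wednesday of November 2018: November 28, 2018.

September 26, 2018; October 24, 2018; November 28, 2018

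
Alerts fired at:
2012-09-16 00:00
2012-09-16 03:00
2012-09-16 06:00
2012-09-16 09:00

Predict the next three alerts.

2012-09-16 12:00, 2012-09-16 15:00, 2012-09-16 18:00

Spacing: 3, 3, 3 h — constant 3 h.
2012-09-16 09:00 + 3 h = 2012-09-16 12:00.
2012-09-16 12:00 + 3 h = 2012-09-16 15:00.
2012-09-16 15:00 + 3 h = 2012-09-16 18:00.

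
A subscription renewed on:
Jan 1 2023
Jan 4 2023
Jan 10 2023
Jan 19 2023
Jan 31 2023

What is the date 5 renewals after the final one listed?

May 16 2023

Intervals are 3, 6, 9, 12 days — an arithmetic progression with common difference 3.
Next gap: 15 days. Jan 31 2023 + 15 days = Feb 15 2023.
Next gap: 18 days. Feb 15 2023 + 18 days = Mar 5 2023.
Next gap: 21 days. Mar 5 2023 + 21 days = Mar 26 2023.
Next gap: 24 days. Mar 26 2023 + 24 days = Apr 19 2023.
Next gap: 27 days. Apr 19 2023 + 27 days = May 16 2023.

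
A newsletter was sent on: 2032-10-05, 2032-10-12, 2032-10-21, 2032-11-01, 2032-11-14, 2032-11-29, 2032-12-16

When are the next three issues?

Gaps: 7, 9, 11, 13, 15, 17 days — each gap is 2 larger than the previous one.
Next gap: 19 days. 2032-12-16 + 19 days = 2033-01-04.
Next gap: 21 days. 2033-01-04 + 21 days = 2033-01-25.
Next gap: 23 days. 2033-01-25 + 23 days = 2033-02-17.

2033-01-04, 2033-01-25, 2033-02-17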